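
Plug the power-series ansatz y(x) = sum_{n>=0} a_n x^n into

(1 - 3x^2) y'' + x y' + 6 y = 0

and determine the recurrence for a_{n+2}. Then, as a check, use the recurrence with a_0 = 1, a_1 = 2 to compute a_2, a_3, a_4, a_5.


Substitute y = sum_n a_n x^n.
(1 - 3 x^2) y'' contributes (n+2)(n+1) a_{n+2} - 3 n(n-1) a_n at x^n.
x y'(x) contributes n a_n at x^n.
6 y(x) contributes 6 a_n at x^n.
Matching x^n: (n+2)(n+1) a_{n+2} + (-3 n(n-1) + n + 6) a_n = 0.
Thus a_{n+2} = (3 n(n-1) - n - 6) / ((n+1)(n+2)) * a_n.

Check with a_0 = 1, a_1 = 2 (apply the recurrence for n = 0, 1, 2, 3): a_0 = 1, a_1 = 2, a_2 = -3, a_3 = -7/3, a_4 = 1/2, a_5 = -21/20.

a_(n+2) = (3 n(n-1) - n - 6) / ((n+1)(n+2)) * a_n; check: a_0 = 1, a_1 = 2, a_2 = -3, a_3 = -7/3, a_4 = 1/2, a_5 = -21/20


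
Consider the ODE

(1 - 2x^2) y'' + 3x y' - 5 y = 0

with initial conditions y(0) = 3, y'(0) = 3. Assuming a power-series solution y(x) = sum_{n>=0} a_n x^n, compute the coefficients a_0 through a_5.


Ansatz: y(x) = sum_{n>=0} a_n x^n, so y'(x) = sum_{n>=1} n a_n x^(n-1) and y''(x) = sum_{n>=2} n(n-1) a_n x^(n-2).
Substitute into P(x) y'' + Q(x) y' + R(x) y = 0 with P(x) = 1 - 2x^2, Q(x) = 3x, R(x) = -5, and match powers of x.
Initial conditions: a_0 = 3, a_1 = 3.
Setting the coefficient of each power of x to zero and solving order by order (substituting the coefficients already found):
  x^0: 2 a_2 - 5 a_0 = 0  ->  2 a_2 = 5 a_0 = 15  ->  a_2 = 15/2
  x^1: 6 a_3 - 2 a_1 = 0  ->  6 a_3 = 2 a_1 = 6  ->  a_3 = 1
  x^2: 12 a_4 - 3 a_2 = 0  ->  12 a_4 = 3 a_2 = 45/2  ->  a_4 = 15/8
  x^3: 20 a_5 - 8 a_3 = 0  ->  20 a_5 = 8 a_3 = 8  ->  a_5 = 2/5
Truncated series: y(x) = 3 + 3 x + (15/2) x^2 + x^3 + (15/8) x^4 + (2/5) x^5 + O(x^6).

a_0 = 3; a_1 = 3; a_2 = 15/2; a_3 = 1; a_4 = 15/8; a_5 = 2/5


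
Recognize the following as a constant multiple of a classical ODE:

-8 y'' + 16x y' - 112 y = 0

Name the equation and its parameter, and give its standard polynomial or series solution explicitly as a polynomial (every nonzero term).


All three coefficients share the factor -8; dividing through by -8 gives  y'' - 2x y' + 14 y = 0.
This matches the Hermite equation y'' - 2x y' + 2n y = 0 with 2n = 14, so n = 7; the polynomial solution is H_7(x).
With y = sum_k a_k x^k, matching x^k gives (k+2)(k+1) a_{k+2} = 2(k - n) a_k = 2(k - 7) a_k. The right side vanishes at k = 7, so the series with the parity of 7 terminates at degree 7.
Standard normalization: leading coefficient of H_n is 2^n, so a_7 = 2^7 = 128. Work downward with a_k = (k+1)(k+2) a_{k+2} / (2(k - n)):
  a_5 = (6)(7)(128) / (2(5 - 7)) = 5376/(-4) = -1344
  a_3 = (4)(5)(-1344) / (2(3 - 7)) = -26880/(-8) = 3360
  a_1 = (2)(3)(3360) / (2(1 - 7)) = 20160/(-12) = -1680
Hence H_7(x) = 128 x^7 - 1344 x^5 + 3360 x^3 - 1680 x.

H_7(x); series = 128 x^7 - 1344 x^5 + 3360 x^3 - 1680 x


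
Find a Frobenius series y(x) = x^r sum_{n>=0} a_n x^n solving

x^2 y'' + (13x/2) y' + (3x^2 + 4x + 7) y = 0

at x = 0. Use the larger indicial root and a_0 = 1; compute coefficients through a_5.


Write in Frobenius form y'' + (p(x)/x) y' + (q(x)/x^2) y = 0:
  p(x) = 13/2,  q(x) = 3x^2 + 4x + 7.
Indicial equation: r(r-1) + (13/2) r + (7) = 0 -> roots r_1 = -2, r_2 = -7/2.
Take r = r_1 = -2. Let y(x) = x^r sum_{n>=0} a_n x^n with a_0 = 1.
Substitute y = x^r sum a_n x^n and match x^{r+n}. The recurrence is
  D(n) a_n + 4 a_{n-1} + 3 a_{n-2} = 0,  where D(n) = (r+n)(r+n-1) + (13/2)(r+n) + (7).
  a_n = [-4 a_{n-1} - 3 a_{n-2}] / D(n).
Since the indicial polynomial factors as (r - r_1)(r - r_2), D(n) = (r_1 + n - r_1)(r_1 + n - r_2) = n(n + 3/2).
Evaluating step by step (a_0 = 1):
  n = 1: D(1) = 1(1 + 3/2) = 5/2; numerator = -4(1) = -4; a_1 = (-4)/(5/2) = -8/5
  n = 2: D(2) = 2(2 + 3/2) = 7; numerator = -4(-8/5) - 3(1) = 17/5; a_2 = (17/5)/(7) = 17/35
  n = 3: D(3) = 3(3 + 3/2) = 27/2; numerator = -4(17/35) - 3(-8/5) = 20/7; a_3 = (20/7)/(27/2) = 40/189
  n = 4: D(4) = 4(4 + 3/2) = 22; numerator = -4(40/189) - 3(17/35) = -311/135; a_4 = (-311/135)/(22) = -311/2970
  n = 5: D(5) = 5(5 + 3/2) = 65/2; numerator = -4(-311/2970) - 3(40/189) = -2246/10395; a_5 = (-2246/10395)/(65/2) = -4492/675675

r = -2; a_0 = 1; a_1 = -8/5; a_2 = 17/35; a_3 = 40/189; a_4 = -311/2970; a_5 = -4492/675675


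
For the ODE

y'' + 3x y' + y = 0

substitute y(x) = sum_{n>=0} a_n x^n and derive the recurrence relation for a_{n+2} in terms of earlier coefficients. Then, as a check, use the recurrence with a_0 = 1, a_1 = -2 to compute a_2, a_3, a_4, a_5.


Substitute y = sum_n a_n x^n.
y''(x) has coefficient (n+2)(n+1) a_{n+2} at x^n;
3 x y'(x) has coefficient 3 n a_n at x^n (shift);
y(x) has coefficient 1 a_n at x^n.
Matching x^n: (n+2)(n+1) a_{n+2} + (3n + 1) a_n = 0.
Thus a_{n+2} = (-3n - 1) / ((n+1)(n+2)) * a_n.

Check with a_0 = 1, a_1 = -2 (apply the recurrence for n = 0, 1, 2, 3): a_0 = 1, a_1 = -2, a_2 = -1/2, a_3 = 4/3, a_4 = 7/24, a_5 = -2/3.

a_(n+2) = (-3n - 1) / ((n+1)(n+2)) * a_n; check: a_0 = 1, a_1 = -2, a_2 = -1/2, a_3 = 4/3, a_4 = 7/24, a_5 = -2/3


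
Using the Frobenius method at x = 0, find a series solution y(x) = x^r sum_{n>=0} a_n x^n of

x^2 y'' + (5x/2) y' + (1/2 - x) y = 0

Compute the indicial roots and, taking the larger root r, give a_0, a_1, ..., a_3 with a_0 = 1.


Write in Frobenius form y'' + (p(x)/x) y' + (q(x)/x^2) y = 0:
  p(x) = 5/2,  q(x) = 1/2 - x.
Indicial equation: r(r-1) + (5/2) r + (1/2) = 0 -> roots r_1 = -1/2, r_2 = -1.
Take r = r_1 = -1/2. Let y(x) = x^r sum_{n>=0} a_n x^n with a_0 = 1.
Substitute y = x^r sum a_n x^n and match x^{r+n}. The recurrence is
  D(n) a_n - 1 a_{n-1} = 0,  where D(n) = (r+n)(r+n-1) + (5/2)(r+n) + (1/2).
  a_n = 1 / D(n) * a_{n-1}.
Since the indicial polynomial factors as (r - r_1)(r - r_2), D(n) = (r_1 + n - r_1)(r_1 + n - r_2) = n(n + 1/2).
Evaluating step by step (a_0 = 1):
  n = 1: D(1) = 1(1 + 1/2) = 3/2; numerator = 1(1) = 1; a_1 = (1)/(3/2) = 2/3
  n = 2: D(2) = 2(2 + 1/2) = 5; numerator = 1(2/3) = 2/3; a_2 = (2/3)/(5) = 2/15
  n = 3: D(3) = 3(3 + 1/2) = 21/2; numerator = 1(2/15) = 2/15; a_3 = (2/15)/(21/2) = 4/315

r = -1/2; a_0 = 1; a_1 = 2/3; a_2 = 2/15; a_3 = 4/315


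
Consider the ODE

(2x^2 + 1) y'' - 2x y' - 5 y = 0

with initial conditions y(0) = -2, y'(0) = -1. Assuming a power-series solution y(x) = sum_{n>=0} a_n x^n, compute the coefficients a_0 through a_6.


Ansatz: y(x) = sum_{n>=0} a_n x^n, so y'(x) = sum_{n>=1} n a_n x^(n-1) and y''(x) = sum_{n>=2} n(n-1) a_n x^(n-2).
Substitute into P(x) y'' + Q(x) y' + R(x) y = 0 with P(x) = 2x^2 + 1, Q(x) = -2x, R(x) = -5, and match powers of x.
Initial conditions: a_0 = -2, a_1 = -1.
Setting the coefficient of each power of x to zero and solving order by order (substituting the coefficients already found):
  x^0: 2 a_2 - 5 a_0 = 0  ->  2 a_2 = 5 a_0 = -10  ->  a_2 = -5
  x^1: 6 a_3 - 7 a_1 = 0  ->  6 a_3 = 7 a_1 = -7  ->  a_3 = -7/6
  x^2: 12 a_4 - 5 a_2 = 0  ->  12 a_4 = 5 a_2 = -25  ->  a_4 = -25/12
  x^3: 20 a_5 + a_3 = 0  ->  20 a_5 = -a_3 = 7/6  ->  a_5 = 7/120
  x^4: 30 a_6 + 11 a_4 = 0  ->  30 a_6 = -11 a_4 = 275/12  ->  a_6 = 55/72
Truncated series: y(x) = -2 - x - 5 x^2 - (7/6) x^3 - (25/12) x^4 + (7/120) x^5 + (55/72) x^6 + O(x^7).

a_0 = -2; a_1 = -1; a_2 = -5; a_3 = -7/6; a_4 = -25/12; a_5 = 7/120; a_6 = 55/72


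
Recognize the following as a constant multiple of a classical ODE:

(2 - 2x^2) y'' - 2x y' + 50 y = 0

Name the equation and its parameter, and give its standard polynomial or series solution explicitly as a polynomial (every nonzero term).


All three coefficients share the factor 2; dividing through by 2 gives  (1 - x^2) y'' - x y' + 25 y = 0.
This matches the Chebyshev equation (1 - x^2) y'' - x y' + n^2 y = 0 (note the -x y' term, not -2x y') with n^2 = 25, so n = 5; the polynomial solution is T_5(x).
With y = sum_k a_k x^k, matching x^k gives (k+2)(k+1) a_{k+2} = (k^2 - n^2) a_k = (k - 5)(k + 5) a_k. The right side vanishes at k = 5, so the series with the parity of 5 terminates at degree 5.
Standard normalization: leading coefficient of T_n is 2^(n-1), so a_5 = 2^4 = 16. Work downward with a_k = (k+1)(k+2) a_{k+2} / ((k - 5)(k + 5)):
  a_3 = (4)(5)(16) / ((3 - 5)(3 + 5)) = 320/(-16) = -20
  a_1 = (2)(3)(-20) / ((1 - 5)(1 + 5)) = -120/(-24) = 5
Hence T_5(x) = 16 x^5 - 20 x^3 + 5 x.

T_5(x); series = 16 x^5 - 20 x^3 + 5 x


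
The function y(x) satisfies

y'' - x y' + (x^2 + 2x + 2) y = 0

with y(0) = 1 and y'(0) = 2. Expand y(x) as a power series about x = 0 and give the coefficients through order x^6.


Ansatz: y(x) = sum_{n>=0} a_n x^n, so y'(x) = sum_{n>=1} n a_n x^(n-1) and y''(x) = sum_{n>=2} n(n-1) a_n x^(n-2).
Substitute into P(x) y'' + Q(x) y' + R(x) y = 0 with P(x) = 1, Q(x) = -x, R(x) = x^2 + 2x + 2, and match powers of x.
Initial conditions: a_0 = 1, a_1 = 2.
Setting the coefficient of each power of x to zero and solving order by order (substituting the coefficients already found):
  x^0: 2 a_2 + 2 a_0 = 0  ->  2 a_2 = -2 a_0 = -2  ->  a_2 = -1
  x^1: 6 a_3 + a_1 + 2 a_0 = 0  ->  6 a_3 = -a_1 - 2 a_0 = -4  ->  a_3 = -2/3
  x^2: 12 a_4 + 2 a_1 + a_0 = 0  ->  12 a_4 = -2 a_1 - a_0 = -5  ->  a_4 = -5/12
  x^3: 20 a_5 - a_3 + 2 a_2 + a_1 = 0  ->  20 a_5 = a_3 - 2 a_2 - a_1 = -2/3  ->  a_5 = -1/30
  x^4: 30 a_6 - 2 a_4 + 2 a_3 + a_2 = 0  ->  30 a_6 = 2 a_4 - 2 a_3 - a_2 = 3/2  ->  a_6 = 1/20
Truncated series: y(x) = 1 + 2 x - x^2 - (2/3) x^3 - (5/12) x^4 - (1/30) x^5 + (1/20) x^6 + O(x^7).

a_0 = 1; a_1 = 2; a_2 = -1; a_3 = -2/3; a_4 = -5/12; a_5 = -1/30; a_6 = 1/20


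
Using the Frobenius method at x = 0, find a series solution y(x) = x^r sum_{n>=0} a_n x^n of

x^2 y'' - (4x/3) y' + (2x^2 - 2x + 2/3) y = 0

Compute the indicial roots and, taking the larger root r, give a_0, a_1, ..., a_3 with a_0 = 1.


Write in Frobenius form y'' + (p(x)/x) y' + (q(x)/x^2) y = 0:
  p(x) = -4/3,  q(x) = 2x^2 - 2x + 2/3.
Indicial equation: r(r-1) + (-4/3) r + (2/3) = 0 -> roots r_1 = 2, r_2 = 1/3.
Take r = r_1 = 2. Let y(x) = x^r sum_{n>=0} a_n x^n with a_0 = 1.
Substitute y = x^r sum a_n x^n and match x^{r+n}. The recurrence is
  D(n) a_n - 2 a_{n-1} + 2 a_{n-2} = 0,  where D(n) = (r+n)(r+n-1) + (-4/3)(r+n) + (2/3).
  a_n = [2 a_{n-1} - 2 a_{n-2}] / D(n).
Since the indicial polynomial factors as (r - r_1)(r - r_2), D(n) = (r_1 + n - r_1)(r_1 + n - r_2) = n(n + 5/3).
Evaluating step by step (a_0 = 1):
  n = 1: D(1) = 1(1 + 5/3) = 8/3; numerator = 2(1) = 2; a_1 = (2)/(8/3) = 3/4
  n = 2: D(2) = 2(2 + 5/3) = 22/3; numerator = 2(3/4) - 2(1) = -1/2; a_2 = (-1/2)/(22/3) = -3/44
  n = 3: D(3) = 3(3 + 5/3) = 14; numerator = 2(-3/44) - 2(3/4) = -18/11; a_3 = (-18/11)/(14) = -9/77

r = 2; a_0 = 1; a_1 = 3/4; a_2 = -3/44; a_3 = -9/77


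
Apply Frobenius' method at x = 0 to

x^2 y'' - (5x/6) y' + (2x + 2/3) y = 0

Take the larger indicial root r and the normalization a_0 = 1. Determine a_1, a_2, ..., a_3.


Write in Frobenius form y'' + (p(x)/x) y' + (q(x)/x^2) y = 0:
  p(x) = -5/6,  q(x) = 2x + 2/3.
Indicial equation: r(r-1) + (-5/6) r + (2/3) = 0 -> roots r_1 = 4/3, r_2 = 1/2.
Take r = r_1 = 4/3. Let y(x) = x^r sum_{n>=0} a_n x^n with a_0 = 1.
Substitute y = x^r sum a_n x^n and match x^{r+n}. The recurrence is
  D(n) a_n + 2 a_{n-1} = 0,  where D(n) = (r+n)(r+n-1) + (-5/6)(r+n) + (2/3).
  a_n = -2 / D(n) * a_{n-1}.
Since the indicial polynomial factors as (r - r_1)(r - r_2), D(n) = (r_1 + n - r_1)(r_1 + n - r_2) = n(n + 5/6).
Evaluating step by step (a_0 = 1):
  n = 1: D(1) = 1(1 + 5/6) = 11/6; numerator = -2(1) = -2; a_1 = (-2)/(11/6) = -12/11
  n = 2: D(2) = 2(2 + 5/6) = 17/3; numerator = -2(-12/11) = 24/11; a_2 = (24/11)/(17/3) = 72/187
  n = 3: D(3) = 3(3 + 5/6) = 23/2; numerator = -2(72/187) = -144/187; a_3 = (-144/187)/(23/2) = -288/4301

r = 4/3; a_0 = 1; a_1 = -12/11; a_2 = 72/187; a_3 = -288/4301


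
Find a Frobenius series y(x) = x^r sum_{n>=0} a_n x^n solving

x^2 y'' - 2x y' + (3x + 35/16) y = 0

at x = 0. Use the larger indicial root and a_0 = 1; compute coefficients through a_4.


Write in Frobenius form y'' + (p(x)/x) y' + (q(x)/x^2) y = 0:
  p(x) = -2,  q(x) = 3x + 35/16.
Indicial equation: r(r-1) + (-2) r + (35/16) = 0 -> roots r_1 = 7/4, r_2 = 5/4.
Take r = r_1 = 7/4. Let y(x) = x^r sum_{n>=0} a_n x^n with a_0 = 1.
Substitute y = x^r sum a_n x^n and match x^{r+n}. The recurrence is
  D(n) a_n + 3 a_{n-1} = 0,  where D(n) = (r+n)(r+n-1) + (-2)(r+n) + (35/16).
  a_n = -3 / D(n) * a_{n-1}.
Since the indicial polynomial factors as (r - r_1)(r - r_2), D(n) = (r_1 + n - r_1)(r_1 + n - r_2) = n(n + 1/2).
Evaluating step by step (a_0 = 1):
  n = 1: D(1) = 1(1 + 1/2) = 3/2; numerator = -3(1) = -3; a_1 = (-3)/(3/2) = -2
  n = 2: D(2) = 2(2 + 1/2) = 5; numerator = -3(-2) = 6; a_2 = (6)/(5) = 6/5
  n = 3: D(3) = 3(3 + 1/2) = 21/2; numerator = -3(6/5) = -18/5; a_3 = (-18/5)/(21/2) = -12/35
  n = 4: D(4) = 4(4 + 1/2) = 18; numerator = -3(-12/35) = 36/35; a_4 = (36/35)/(18) = 2/35

r = 7/4; a_0 = 1; a_1 = -2; a_2 = 6/5; a_3 = -12/35; a_4 = 2/35


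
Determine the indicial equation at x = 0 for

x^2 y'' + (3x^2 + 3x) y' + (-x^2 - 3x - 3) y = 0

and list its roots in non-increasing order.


Divide by x^2 to reach normal form y'' + P_1(x) y' + P_2(x) y = 0 with P_1(x) = 3 + 3/x and P_2(x) = -1 - 3/x - 3/x^2.
x = 0 is a singular point because the y'-coefficient 3 + 3/x has a pole at x = 0 and the y-coefficient -1 - 3/x - 3/x^2 has a pole at x = 0.
It is a regular singular point because x P_1(x) = p(x) = 3x + 3 and x^2 P_2(x) = q(x) = -x^2 - 3x - 3 are polynomials, hence analytic at x = 0.
p(0) = 3,  q(0) = -3.
Indicial equation: r(r-1) + p(0) r + q(0) = 0, i.e. r^2 + (p(0) - 1) r + q(0) = 0, i.e. r^2 + 2 r - 3 = 0.
Discriminant: (2)^2 - 4(-3) = 16, so r = (-2 ± 4)/2.
Solving: r_1 = 1, r_2 = -3.

indicial: r^2 + 2 r - 3 = 0; roots r_1 = 1, r_2 = -3


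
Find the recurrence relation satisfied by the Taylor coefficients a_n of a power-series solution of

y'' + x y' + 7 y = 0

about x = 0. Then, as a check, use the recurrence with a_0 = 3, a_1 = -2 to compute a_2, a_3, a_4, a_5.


Substitute y = sum_n a_n x^n.
y''(x) has coefficient (n+2)(n+1) a_{n+2} at x^n;
x y'(x) has coefficient n a_n at x^n (shift);
7 y(x) has coefficient 7 a_n at x^n.
Matching x^n: (n+2)(n+1) a_{n+2} + (n + 7) a_n = 0.
Thus a_{n+2} = (-n - 7) / ((n+1)(n+2)) * a_n.

Check with a_0 = 3, a_1 = -2 (apply the recurrence for n = 0, 1, 2, 3): a_0 = 3, a_1 = -2, a_2 = -21/2, a_3 = 8/3, a_4 = 63/8, a_5 = -4/3.

a_(n+2) = (-n - 7) / ((n+1)(n+2)) * a_n; check: a_0 = 3, a_1 = -2, a_2 = -21/2, a_3 = 8/3, a_4 = 63/8, a_5 = -4/3


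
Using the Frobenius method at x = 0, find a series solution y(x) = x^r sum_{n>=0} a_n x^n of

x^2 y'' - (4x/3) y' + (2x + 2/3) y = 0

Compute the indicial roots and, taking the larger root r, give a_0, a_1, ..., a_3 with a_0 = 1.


Write in Frobenius form y'' + (p(x)/x) y' + (q(x)/x^2) y = 0:
  p(x) = -4/3,  q(x) = 2x + 2/3.
Indicial equation: r(r-1) + (-4/3) r + (2/3) = 0 -> roots r_1 = 2, r_2 = 1/3.
Take r = r_1 = 2. Let y(x) = x^r sum_{n>=0} a_n x^n with a_0 = 1.
Substitute y = x^r sum a_n x^n and match x^{r+n}. The recurrence is
  D(n) a_n + 2 a_{n-1} = 0,  where D(n) = (r+n)(r+n-1) + (-4/3)(r+n) + (2/3).
  a_n = -2 / D(n) * a_{n-1}.
Since the indicial polynomial factors as (r - r_1)(r - r_2), D(n) = (r_1 + n - r_1)(r_1 + n - r_2) = n(n + 5/3).
Evaluating step by step (a_0 = 1):
  n = 1: D(1) = 1(1 + 5/3) = 8/3; numerator = -2(1) = -2; a_1 = (-2)/(8/3) = -3/4
  n = 2: D(2) = 2(2 + 5/3) = 22/3; numerator = -2(-3/4) = 3/2; a_2 = (3/2)/(22/3) = 9/44
  n = 3: D(3) = 3(3 + 5/3) = 14; numerator = -2(9/44) = -9/22; a_3 = (-9/22)/(14) = -9/308

r = 2; a_0 = 1; a_1 = -3/4; a_2 = 9/44; a_3 = -9/308


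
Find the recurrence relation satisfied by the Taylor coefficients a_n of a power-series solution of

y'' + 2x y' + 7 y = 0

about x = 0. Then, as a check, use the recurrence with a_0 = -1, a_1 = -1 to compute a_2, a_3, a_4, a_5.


Substitute y = sum_n a_n x^n.
y''(x) has coefficient (n+2)(n+1) a_{n+2} at x^n;
2 x y'(x) has coefficient 2 n a_n at x^n (shift);
7 y(x) has coefficient 7 a_n at x^n.
Matching x^n: (n+2)(n+1) a_{n+2} + (2n + 7) a_n = 0.
Thus a_{n+2} = (-2n - 7) / ((n+1)(n+2)) * a_n.

Check with a_0 = -1, a_1 = -1 (apply the recurrence for n = 0, 1, 2, 3): a_0 = -1, a_1 = -1, a_2 = 7/2, a_3 = 3/2, a_4 = -77/24, a_5 = -39/40.

a_(n+2) = (-2n - 7) / ((n+1)(n+2)) * a_n; check: a_0 = -1, a_1 = -1, a_2 = 7/2, a_3 = 3/2, a_4 = -77/24, a_5 = -39/40


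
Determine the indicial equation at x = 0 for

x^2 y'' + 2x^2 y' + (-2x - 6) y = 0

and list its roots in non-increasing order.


Divide by x^2 to reach normal form y'' + P_1(x) y' + P_2(x) y = 0 with P_1(x) = 2 and P_2(x) = -2/x - 6/x^2.
x = 0 is a singular point because the y-coefficient -2/x - 6/x^2 has a pole at x = 0.
It is a regular singular point because x P_1(x) = p(x) = 2x and x^2 P_2(x) = q(x) = -2x - 6 are polynomials, hence analytic at x = 0.
p(0) = 0,  q(0) = -6.
Indicial equation: r(r-1) + p(0) r + q(0) = 0, i.e. r^2 + (p(0) - 1) r + q(0) = 0, i.e. r^2 - 1 r - 6 = 0.
Discriminant: (-1)^2 - 4(-6) = 25, so r = (1 ± 5)/2.
Solving: r_1 = 3, r_2 = -2.

indicial: r^2 - 1 r - 6 = 0; roots r_1 = 3, r_2 = -2


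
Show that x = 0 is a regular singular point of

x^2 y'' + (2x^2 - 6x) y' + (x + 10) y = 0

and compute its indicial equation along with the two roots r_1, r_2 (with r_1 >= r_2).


Divide by x^2 to reach normal form y'' + P_1(x) y' + P_2(x) y = 0 with P_1(x) = 2 - 6/x and P_2(x) = 1/x + 10/x^2.
x = 0 is a singular point because the y'-coefficient 2 - 6/x has a pole at x = 0 and the y-coefficient 1/x + 10/x^2 has a pole at x = 0.
It is a regular singular point because x P_1(x) = p(x) = 2x - 6 and x^2 P_2(x) = q(x) = x + 10 are polynomials, hence analytic at x = 0.
p(0) = -6,  q(0) = 10.
Indicial equation: r(r-1) + p(0) r + q(0) = 0, i.e. r^2 + (p(0) - 1) r + q(0) = 0, i.e. r^2 - 7 r + 10 = 0.
Discriminant: (-7)^2 - 4(10) = 9, so r = (7 ± 3)/2.
Solving: r_1 = 5, r_2 = 2.

indicial: r^2 - 7 r + 10 = 0; roots r_1 = 5, r_2 = 2


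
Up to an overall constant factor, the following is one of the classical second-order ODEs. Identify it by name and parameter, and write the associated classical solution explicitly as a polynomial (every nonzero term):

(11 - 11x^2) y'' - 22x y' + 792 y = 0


All three coefficients share the factor 11; dividing through by 11 gives  (1 - x^2) y'' - 2x y' + 72 y = 0.
This matches the Legendre equation (1 - x^2) y'' - 2x y' + n(n+1) y = 0 (note the -2x y' term) with n(n+1) = 72, so n = 8; the polynomial solution is P_8(x).
With y = sum_k a_k x^k, matching x^k gives (k+2)(k+1) a_{k+2} = [k(k+1) - n(n+1)] a_k = (k - 8)(k + 9) a_k. The right side vanishes at k = 8, so the series with the parity of 8 terminates at degree 8.
Standard normalization (P_n(1) = 1): leading coefficient (2n)!/(2^n (n!)^2) = 20922789888000/(256*1625702400) = 6435/128, so a_8 = 6435/128. Work downward with a_k = (k+1)(k+2) a_{k+2} / ((k - 8)(k + 9)):
  a_6 = (7)(8)(6435/128) / ((6 - 8)(6 + 9)) = (45045/16)/(-30) = -3003/32
  a_4 = (5)(6)(-3003/32) / ((4 - 8)(4 + 9)) = (-45045/16)/(-52) = 3465/64
  a_2 = (3)(4)(3465/64) / ((2 - 8)(2 + 9)) = (10395/16)/(-66) = -315/32
  a_0 = (1)(2)(-315/32) / ((0 - 8)(0 + 9)) = (-315/16)/(-72) = 35/128
Hence P_8(x) = 6435 x^8/128 - 3003 x^6/32 + 3465 x^4/64 - 315 x^2/32 + 35/128.

P_8(x); series = 6435 x^8/128 - 3003 x^6/32 + 3465 x^4/64 - 315 x^2/32 + 35/128


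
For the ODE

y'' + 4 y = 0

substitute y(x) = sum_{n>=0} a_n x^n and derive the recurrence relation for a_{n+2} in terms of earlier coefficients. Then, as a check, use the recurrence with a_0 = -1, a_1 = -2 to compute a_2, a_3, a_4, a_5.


Substitute y = sum_n a_n x^n into y'' + (const) y = 0.
y''(x) = sum_{n>=0} (n+2)(n+1) a_{n+2} x^n.
The ODE becomes sum_n [(n+2)(n+1) a_{n+2} + 4 a_n] x^n = 0.
Setting each coefficient to zero gives the recurrence:
  (n+2)(n+1) a_{n+2} + 4 a_n = 0,
  a_{n+2} = -4 / ((n+1)(n+2)) a_n.

Check with a_0 = -1, a_1 = -2 (apply the recurrence for n = 0, 1, 2, 3): a_0 = -1, a_1 = -2, a_2 = 2, a_3 = 4/3, a_4 = -2/3, a_5 = -4/15.

a_{n+2} = -4/((n+1)(n+2)) * a_n; check: a_0 = -1, a_1 = -2, a_2 = 2, a_3 = 4/3, a_4 = -2/3, a_5 = -4/15


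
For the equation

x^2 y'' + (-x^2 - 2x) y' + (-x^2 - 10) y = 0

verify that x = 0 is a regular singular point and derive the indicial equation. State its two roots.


Divide by x^2 to reach normal form y'' + P_1(x) y' + P_2(x) y = 0 with P_1(x) = -1 - 2/x and P_2(x) = -1 - 10/x^2.
x = 0 is a singular point because the y'-coefficient -1 - 2/x has a pole at x = 0 and the y-coefficient -1 - 10/x^2 has a pole at x = 0.
It is a regular singular point because x P_1(x) = p(x) = -x - 2 and x^2 P_2(x) = q(x) = -x^2 - 10 are polynomials, hence analytic at x = 0.
p(0) = -2,  q(0) = -10.
Indicial equation: r(r-1) + p(0) r + q(0) = 0, i.e. r^2 + (p(0) - 1) r + q(0) = 0, i.e. r^2 - 3 r - 10 = 0.
Discriminant: (-3)^2 - 4(-10) = 49, so r = (3 ± 7)/2.
Solving: r_1 = 5, r_2 = -2.

indicial: r^2 - 3 r - 10 = 0; roots r_1 = 5, r_2 = -2


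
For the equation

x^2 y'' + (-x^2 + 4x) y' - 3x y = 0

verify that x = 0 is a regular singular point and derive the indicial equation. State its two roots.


Divide by x^2 to reach normal form y'' + P_1(x) y' + P_2(x) y = 0 with P_1(x) = -1 + 4/x and P_2(x) = -3/x.
x = 0 is a singular point because the y'-coefficient -1 + 4/x has a pole at x = 0 and the y-coefficient -3/x has a pole at x = 0.
It is a regular singular point because x P_1(x) = p(x) = 4 - x and x^2 P_2(x) = q(x) = -3x are polynomials, hence analytic at x = 0.
p(0) = 4,  q(0) = 0.
Indicial equation: r(r-1) + p(0) r + q(0) = 0, i.e. r^2 + (p(0) - 1) r + q(0) = 0, i.e. r^2 + 3 r = 0.
Discriminant: (3)^2 - 4(0) = 9, so r = (-3 ± 3)/2.
Solving: r_1 = 0, r_2 = -3.

indicial: r^2 + 3 r = 0; roots r_1 = 0, r_2 = -3


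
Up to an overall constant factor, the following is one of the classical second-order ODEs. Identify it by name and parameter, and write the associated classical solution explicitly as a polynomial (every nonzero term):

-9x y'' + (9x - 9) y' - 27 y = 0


All three coefficients share the factor -9; dividing through by -9 gives  x y'' + (1 - x) y' + 3 y = 0.
This matches the Laguerre equation x y'' + (1 - x) y' + n y = 0 with n = 3; the polynomial solution is L_3(x).
With y = sum_k a_k x^k, matching x^k gives (k+1)k a_{k+1} + (k+1) a_{k+1} - k a_k + n a_k = 0, i.e. (k+1)^2 a_{k+1} = (k - n) a_k = (k - 3) a_k. The right side vanishes at k = 3, so the series terminates at degree 3.
Standard normalization L_n(0) = 1 gives a_0 = 1. Work upward with a_{k+1} = (k - 3) a_k / (k+1)^2:
  a_1 = (0 - 3)(1) / 1^2 = -3/1 = -3
  a_2 = (1 - 3)(-3) / 2^2 = 6/4 = 3/2
  a_3 = (2 - 3)(3/2) / 3^2 = (-3/2)/9 = -1/6
Hence L_3(x) = -x^3/6 + 3 x^2/2 - 3 x + 1.

L_3(x); series = -x^3/6 + 3 x^2/2 - 3 x + 1


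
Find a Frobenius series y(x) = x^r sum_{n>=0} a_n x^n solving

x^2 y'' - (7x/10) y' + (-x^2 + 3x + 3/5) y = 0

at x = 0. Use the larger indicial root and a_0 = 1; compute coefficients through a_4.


Write in Frobenius form y'' + (p(x)/x) y' + (q(x)/x^2) y = 0:
  p(x) = -7/10,  q(x) = -x^2 + 3x + 3/5.
Indicial equation: r(r-1) + (-7/10) r + (3/5) = 0 -> roots r_1 = 6/5, r_2 = 1/2.
Take r = r_1 = 6/5. Let y(x) = x^r sum_{n>=0} a_n x^n with a_0 = 1.
Substitute y = x^r sum a_n x^n and match x^{r+n}. The recurrence is
  D(n) a_n + 3 a_{n-1} - 1 a_{n-2} = 0,  where D(n) = (r+n)(r+n-1) + (-7/10)(r+n) + (3/5).
  a_n = [-3 a_{n-1} + 1 a_{n-2}] / D(n).
Since the indicial polynomial factors as (r - r_1)(r - r_2), D(n) = (r_1 + n - r_1)(r_1 + n - r_2) = n(n + 7/10).
Evaluating step by step (a_0 = 1):
  n = 1: D(1) = 1(1 + 7/10) = 17/10; numerator = -3(1) = -3; a_1 = (-3)/(17/10) = -30/17
  n = 2: D(2) = 2(2 + 7/10) = 27/5; numerator = -3(-30/17) + 1(1) = 107/17; a_2 = (107/17)/(27/5) = 535/459
  n = 3: D(3) = 3(3 + 7/10) = 111/10; numerator = -3(535/459) + 1(-30/17) = -805/153; a_3 = (-805/153)/(111/10) = -8050/16983
  n = 4: D(4) = 4(4 + 7/10) = 94/5; numerator = -3(-8050/16983) + 1(535/459) = 2585/999; a_4 = (2585/999)/(94/5) = 275/1998

r = 6/5; a_0 = 1; a_1 = -30/17; a_2 = 535/459; a_3 = -8050/16983; a_4 = 275/1998


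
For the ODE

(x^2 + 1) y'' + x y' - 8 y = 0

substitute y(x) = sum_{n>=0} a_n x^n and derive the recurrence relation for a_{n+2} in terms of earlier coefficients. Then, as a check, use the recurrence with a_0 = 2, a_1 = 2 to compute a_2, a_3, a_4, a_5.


Substitute y = sum_n a_n x^n.
(1 + 1 x^2) y'' contributes (n+2)(n+1) a_{n+2} + n(n-1) a_n at x^n.
x y'(x) contributes n a_n at x^n.
-8 y(x) contributes -8 a_n at x^n.
Matching x^n: (n+2)(n+1) a_{n+2} + (n(n-1) + n - 8) a_n = 0.
Thus a_{n+2} = (-n(n-1) - n + 8) / ((n+1)(n+2)) * a_n.

Check with a_0 = 2, a_1 = 2 (apply the recurrence for n = 0, 1, 2, 3): a_0 = 2, a_1 = 2, a_2 = 8, a_3 = 7/3, a_4 = 8/3, a_5 = -7/60.

a_(n+2) = (-n(n-1) - n + 8) / ((n+1)(n+2)) * a_n; check: a_0 = 2, a_1 = 2, a_2 = 8, a_3 = 7/3, a_4 = 8/3, a_5 = -7/60


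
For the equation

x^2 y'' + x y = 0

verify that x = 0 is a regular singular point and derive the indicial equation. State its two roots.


Divide by x^2 to reach normal form y'' + P_1(x) y' + P_2(x) y = 0 with P_1(x) = 0 and P_2(x) = 1/x.
x = 0 is a singular point because the y-coefficient 1/x has a pole at x = 0.
It is a regular singular point because x P_1(x) = p(x) = 0 and x^2 P_2(x) = q(x) = x are polynomials, hence analytic at x = 0.
p(0) = 0,  q(0) = 0.
Indicial equation: r(r-1) + p(0) r + q(0) = 0, i.e. r^2 + (p(0) - 1) r + q(0) = 0, i.e. r^2 - 1 r = 0.
Discriminant: (-1)^2 - 4(0) = 1, so r = (1 ± 1)/2.
Solving: r_1 = 1, r_2 = 0.

indicial: r^2 - 1 r = 0; roots r_1 = 1, r_2 = 0


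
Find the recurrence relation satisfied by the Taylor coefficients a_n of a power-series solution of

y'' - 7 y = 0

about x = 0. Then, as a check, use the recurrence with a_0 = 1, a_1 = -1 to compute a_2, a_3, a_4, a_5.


Substitute y = sum_n a_n x^n into y'' + (const) y = 0.
y''(x) = sum_{n>=0} (n+2)(n+1) a_{n+2} x^n.
The ODE becomes sum_n [(n+2)(n+1) a_{n+2} - 7 a_n] x^n = 0.
Setting each coefficient to zero gives the recurrence:
  (n+2)(n+1) a_{n+2} - 7 a_n = 0,
  a_{n+2} = 7 / ((n+1)(n+2)) a_n.

Check with a_0 = 1, a_1 = -1 (apply the recurrence for n = 0, 1, 2, 3): a_0 = 1, a_1 = -1, a_2 = 7/2, a_3 = -7/6, a_4 = 49/24, a_5 = -49/120.

a_{n+2} = 7/((n+1)(n+2)) * a_n; check: a_0 = 1, a_1 = -1, a_2 = 7/2, a_3 = -7/6, a_4 = 49/24, a_5 = -49/120


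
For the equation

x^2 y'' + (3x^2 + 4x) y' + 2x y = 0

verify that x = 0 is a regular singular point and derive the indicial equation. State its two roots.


Divide by x^2 to reach normal form y'' + P_1(x) y' + P_2(x) y = 0 with P_1(x) = 3 + 4/x and P_2(x) = 2/x.
x = 0 is a singular point because the y'-coefficient 3 + 4/x has a pole at x = 0 and the y-coefficient 2/x has a pole at x = 0.
It is a regular singular point because x P_1(x) = p(x) = 3x + 4 and x^2 P_2(x) = q(x) = 2x are polynomials, hence analytic at x = 0.
p(0) = 4,  q(0) = 0.
Indicial equation: r(r-1) + p(0) r + q(0) = 0, i.e. r^2 + (p(0) - 1) r + q(0) = 0, i.e. r^2 + 3 r = 0.
Discriminant: (3)^2 - 4(0) = 9, so r = (-3 ± 3)/2.
Solving: r_1 = 0, r_2 = -3.

indicial: r^2 + 3 r = 0; roots r_1 = 0, r_2 = -3


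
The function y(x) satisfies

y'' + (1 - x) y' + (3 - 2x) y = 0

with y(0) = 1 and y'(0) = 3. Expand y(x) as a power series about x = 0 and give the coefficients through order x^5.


Ansatz: y(x) = sum_{n>=0} a_n x^n, so y'(x) = sum_{n>=1} n a_n x^(n-1) and y''(x) = sum_{n>=2} n(n-1) a_n x^(n-2).
Substitute into P(x) y'' + Q(x) y' + R(x) y = 0 with P(x) = 1, Q(x) = 1 - x, R(x) = 3 - 2x, and match powers of x.
Initial conditions: a_0 = 1, a_1 = 3.
Setting the coefficient of each power of x to zero and solving order by order (substituting the coefficients already found):
  x^0: 2 a_2 + a_1 + 3 a_0 = 0  ->  2 a_2 = -a_1 - 3 a_0 = -6  ->  a_2 = -3
  x^1: 6 a_3 + 2 a_2 + 2 a_1 - 2 a_0 = 0  ->  6 a_3 = -2 a_2 - 2 a_1 + 2 a_0 = 2  ->  a_3 = 1/3
  x^2: 12 a_4 + 3 a_3 + a_2 - 2 a_1 = 0  ->  12 a_4 = -3 a_3 - a_2 + 2 a_1 = 8  ->  a_4 = 2/3
  x^3: 20 a_5 + 4 a_4 - 2 a_2 = 0  ->  20 a_5 = -4 a_4 + 2 a_2 = -26/3  ->  a_5 = -13/30
Truncated series: y(x) = 1 + 3 x - 3 x^2 + (1/3) x^3 + (2/3) x^4 - (13/30) x^5 + O(x^6).

a_0 = 1; a_1 = 3; a_2 = -3; a_3 = 1/3; a_4 = 2/3; a_5 = -13/30


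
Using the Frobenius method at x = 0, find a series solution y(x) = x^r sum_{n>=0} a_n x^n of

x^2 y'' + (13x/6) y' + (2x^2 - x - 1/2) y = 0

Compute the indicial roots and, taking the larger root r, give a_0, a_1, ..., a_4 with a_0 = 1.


Write in Frobenius form y'' + (p(x)/x) y' + (q(x)/x^2) y = 0:
  p(x) = 13/6,  q(x) = 2x^2 - x - 1/2.
Indicial equation: r(r-1) + (13/6) r + (-1/2) = 0 -> roots r_1 = 1/3, r_2 = -3/2.
Take r = r_1 = 1/3. Let y(x) = x^r sum_{n>=0} a_n x^n with a_0 = 1.
Substitute y = x^r sum a_n x^n and match x^{r+n}. The recurrence is
  D(n) a_n - 1 a_{n-1} + 2 a_{n-2} = 0,  where D(n) = (r+n)(r+n-1) + (13/6)(r+n) + (-1/2).
  a_n = [1 a_{n-1} - 2 a_{n-2}] / D(n).
Since the indicial polynomial factors as (r - r_1)(r - r_2), D(n) = (r_1 + n - r_1)(r_1 + n - r_2) = n(n + 11/6).
Evaluating step by step (a_0 = 1):
  n = 1: D(1) = 1(1 + 11/6) = 17/6; numerator = 1(1) = 1; a_1 = (1)/(17/6) = 6/17
  n = 2: D(2) = 2(2 + 11/6) = 23/3; numerator = 1(6/17) - 2(1) = -28/17; a_2 = (-28/17)/(23/3) = -84/391
  n = 3: D(3) = 3(3 + 11/6) = 29/2; numerator = 1(-84/391) - 2(6/17) = -360/391; a_3 = (-360/391)/(29/2) = -720/11339
  n = 4: D(4) = 4(4 + 11/6) = 70/3; numerator = 1(-720/11339) - 2(-84/391) = 4152/11339; a_4 = (4152/11339)/(70/3) = 6228/396865

r = 1/3; a_0 = 1; a_1 = 6/17; a_2 = -84/391; a_3 = -720/11339; a_4 = 6228/396865


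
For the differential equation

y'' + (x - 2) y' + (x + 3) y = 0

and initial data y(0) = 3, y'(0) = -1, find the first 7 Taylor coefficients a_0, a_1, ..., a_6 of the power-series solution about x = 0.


Ansatz: y(x) = sum_{n>=0} a_n x^n, so y'(x) = sum_{n>=1} n a_n x^(n-1) and y''(x) = sum_{n>=2} n(n-1) a_n x^(n-2).
Substitute into P(x) y'' + Q(x) y' + R(x) y = 0 with P(x) = 1, Q(x) = x - 2, R(x) = x + 3, and match powers of x.
Initial conditions: a_0 = 3, a_1 = -1.
Setting the coefficient of each power of x to zero and solving order by order (substituting the coefficients already found):
  x^0: 2 a_2 - 2 a_1 + 3 a_0 = 0  ->  2 a_2 = 2 a_1 - 3 a_0 = -11  ->  a_2 = -11/2
  x^1: 6 a_3 - 4 a_2 + 4 a_1 + a_0 = 0  ->  6 a_3 = 4 a_2 - 4 a_1 - a_0 = -21  ->  a_3 = -7/2
  x^2: 12 a_4 - 6 a_3 + 5 a_2 + a_1 = 0  ->  12 a_4 = 6 a_3 - 5 a_2 - a_1 = 15/2  ->  a_4 = 5/8
  x^3: 20 a_5 - 8 a_4 + 6 a_3 + a_2 = 0  ->  20 a_5 = 8 a_4 - 6 a_3 - a_2 = 63/2  ->  a_5 = 63/40
  x^4: 30 a_6 - 10 a_5 + 7 a_4 + a_3 = 0  ->  30 a_6 = 10 a_5 - 7 a_4 - a_3 = 119/8  ->  a_6 = 119/240
Truncated series: y(x) = 3 - x - (11/2) x^2 - (7/2) x^3 + (5/8) x^4 + (63/40) x^5 + (119/240) x^6 + O(x^7).

a_0 = 3; a_1 = -1; a_2 = -11/2; a_3 = -7/2; a_4 = 5/8; a_5 = 63/40; a_6 = 119/240


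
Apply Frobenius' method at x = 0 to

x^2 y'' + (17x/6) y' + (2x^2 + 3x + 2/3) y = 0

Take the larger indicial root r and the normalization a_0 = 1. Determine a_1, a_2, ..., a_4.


Write in Frobenius form y'' + (p(x)/x) y' + (q(x)/x^2) y = 0:
  p(x) = 17/6,  q(x) = 2x^2 + 3x + 2/3.
Indicial equation: r(r-1) + (17/6) r + (2/3) = 0 -> roots r_1 = -1/2, r_2 = -4/3.
Take r = r_1 = -1/2. Let y(x) = x^r sum_{n>=0} a_n x^n with a_0 = 1.
Substitute y = x^r sum a_n x^n and match x^{r+n}. The recurrence is
  D(n) a_n + 3 a_{n-1} + 2 a_{n-2} = 0,  where D(n) = (r+n)(r+n-1) + (17/6)(r+n) + (2/3).
  a_n = [-3 a_{n-1} - 2 a_{n-2}] / D(n).
Since the indicial polynomial factors as (r - r_1)(r - r_2), D(n) = (r_1 + n - r_1)(r_1 + n - r_2) = n(n + 5/6).
Evaluating step by step (a_0 = 1):
  n = 1: D(1) = 1(1 + 5/6) = 11/6; numerator = -3(1) = -3; a_1 = (-3)/(11/6) = -18/11
  n = 2: D(2) = 2(2 + 5/6) = 17/3; numerator = -3(-18/11) - 2(1) = 32/11; a_2 = (32/11)/(17/3) = 96/187
  n = 3: D(3) = 3(3 + 5/6) = 23/2; numerator = -3(96/187) - 2(-18/11) = 324/187; a_3 = (324/187)/(23/2) = 648/4301
  n = 4: D(4) = 4(4 + 5/6) = 58/3; numerator = -3(648/4301) - 2(96/187) = -6360/4301; a_4 = (-6360/4301)/(58/3) = -9540/124729

r = -1/2; a_0 = 1; a_1 = -18/11; a_2 = 96/187; a_3 = 648/4301; a_4 = -9540/124729


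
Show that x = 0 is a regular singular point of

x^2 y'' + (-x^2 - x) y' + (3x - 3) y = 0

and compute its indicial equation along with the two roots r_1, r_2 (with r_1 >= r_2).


Divide by x^2 to reach normal form y'' + P_1(x) y' + P_2(x) y = 0 with P_1(x) = -1 - 1/x and P_2(x) = 3/x - 3/x^2.
x = 0 is a singular point because the y'-coefficient -1 - 1/x has a pole at x = 0 and the y-coefficient 3/x - 3/x^2 has a pole at x = 0.
It is a regular singular point because x P_1(x) = p(x) = -x - 1 and x^2 P_2(x) = q(x) = 3x - 3 are polynomials, hence analytic at x = 0.
p(0) = -1,  q(0) = -3.
Indicial equation: r(r-1) + p(0) r + q(0) = 0, i.e. r^2 + (p(0) - 1) r + q(0) = 0, i.e. r^2 - 2 r - 3 = 0.
Discriminant: (-2)^2 - 4(-3) = 16, so r = (2 ± 4)/2.
Solving: r_1 = 3, r_2 = -1.

indicial: r^2 - 2 r - 3 = 0; roots r_1 = 3, r_2 = -1


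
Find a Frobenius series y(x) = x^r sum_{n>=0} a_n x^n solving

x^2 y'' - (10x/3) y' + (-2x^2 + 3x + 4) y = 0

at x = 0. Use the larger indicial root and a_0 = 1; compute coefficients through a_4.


Write in Frobenius form y'' + (p(x)/x) y' + (q(x)/x^2) y = 0:
  p(x) = -10/3,  q(x) = -2x^2 + 3x + 4.
Indicial equation: r(r-1) + (-10/3) r + (4) = 0 -> roots r_1 = 3, r_2 = 4/3.
Take r = r_1 = 3. Let y(x) = x^r sum_{n>=0} a_n x^n with a_0 = 1.
Substitute y = x^r sum a_n x^n and match x^{r+n}. The recurrence is
  D(n) a_n + 3 a_{n-1} - 2 a_{n-2} = 0,  where D(n) = (r+n)(r+n-1) + (-10/3)(r+n) + (4).
  a_n = [-3 a_{n-1} + 2 a_{n-2}] / D(n).
Since the indicial polynomial factors as (r - r_1)(r - r_2), D(n) = (r_1 + n - r_1)(r_1 + n - r_2) = n(n + 5/3).
Evaluating step by step (a_0 = 1):
  n = 1: D(1) = 1(1 + 5/3) = 8/3; numerator = -3(1) = -3; a_1 = (-3)/(8/3) = -9/8
  n = 2: D(2) = 2(2 + 5/3) = 22/3; numerator = -3(-9/8) + 2(1) = 43/8; a_2 = (43/8)/(22/3) = 129/176
  n = 3: D(3) = 3(3 + 5/3) = 14; numerator = -3(129/176) + 2(-9/8) = -783/176; a_3 = (-783/176)/(14) = -783/2464
  n = 4: D(4) = 4(4 + 5/3) = 68/3; numerator = -3(-783/2464) + 2(129/176) = 5961/2464; a_4 = (5961/2464)/(68/3) = 17883/167552

r = 3; a_0 = 1; a_1 = -9/8; a_2 = 129/176; a_3 = -783/2464; a_4 = 17883/167552


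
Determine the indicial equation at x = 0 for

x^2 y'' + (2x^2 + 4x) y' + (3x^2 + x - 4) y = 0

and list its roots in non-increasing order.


Divide by x^2 to reach normal form y'' + P_1(x) y' + P_2(x) y = 0 with P_1(x) = 2 + 4/x and P_2(x) = 3 + 1/x - 4/x^2.
x = 0 is a singular point because the y'-coefficient 2 + 4/x has a pole at x = 0 and the y-coefficient 3 + 1/x - 4/x^2 has a pole at x = 0.
It is a regular singular point because x P_1(x) = p(x) = 2x + 4 and x^2 P_2(x) = q(x) = 3x^2 + x - 4 are polynomials, hence analytic at x = 0.
p(0) = 4,  q(0) = -4.
Indicial equation: r(r-1) + p(0) r + q(0) = 0, i.e. r^2 + (p(0) - 1) r + q(0) = 0, i.e. r^2 + 3 r - 4 = 0.
Discriminant: (3)^2 - 4(-4) = 25, so r = (-3 ± 5)/2.
Solving: r_1 = 1, r_2 = -4.

indicial: r^2 + 3 r - 4 = 0; roots r_1 = 1, r_2 = -4


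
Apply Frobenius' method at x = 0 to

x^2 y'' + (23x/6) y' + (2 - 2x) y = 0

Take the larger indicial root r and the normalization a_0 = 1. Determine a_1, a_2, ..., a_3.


Write in Frobenius form y'' + (p(x)/x) y' + (q(x)/x^2) y = 0:
  p(x) = 23/6,  q(x) = 2 - 2x.
Indicial equation: r(r-1) + (23/6) r + (2) = 0 -> roots r_1 = -4/3, r_2 = -3/2.
Take r = r_1 = -4/3. Let y(x) = x^r sum_{n>=0} a_n x^n with a_0 = 1.
Substitute y = x^r sum a_n x^n and match x^{r+n}. The recurrence is
  D(n) a_n - 2 a_{n-1} = 0,  where D(n) = (r+n)(r+n-1) + (23/6)(r+n) + (2).
  a_n = 2 / D(n) * a_{n-1}.
Since the indicial polynomial factors as (r - r_1)(r - r_2), D(n) = (r_1 + n - r_1)(r_1 + n - r_2) = n(n + 1/6).
Evaluating step by step (a_0 = 1):
  n = 1: D(1) = 1(1 + 1/6) = 7/6; numerator = 2(1) = 2; a_1 = (2)/(7/6) = 12/7
  n = 2: D(2) = 2(2 + 1/6) = 13/3; numerator = 2(12/7) = 24/7; a_2 = (24/7)/(13/3) = 72/91
  n = 3: D(3) = 3(3 + 1/6) = 19/2; numerator = 2(72/91) = 144/91; a_3 = (144/91)/(19/2) = 288/1729

r = -4/3; a_0 = 1; a_1 = 12/7; a_2 = 72/91; a_3 = 288/1729


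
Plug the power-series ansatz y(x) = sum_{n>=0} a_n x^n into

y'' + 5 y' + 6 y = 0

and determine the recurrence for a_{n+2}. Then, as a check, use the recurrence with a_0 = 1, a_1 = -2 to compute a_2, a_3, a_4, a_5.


Substitute y = sum_n a_n x^n.
y''(x) has coefficient (n+2)(n+1) a_{n+2} at x^n;
5 y'(x) has coefficient 5 (n+1) a_{n+1} at x^n;
6 y(x) has coefficient 6 a_n at x^n.
Matching x^n: (n+2)(n+1) a_{n+2} + 5 (n+1) a_{n+1} + 6 a_n = 0.
Thus a_{n+2} = [-5 (n+1) a_{n+1} - 6 a_n] / ((n+1)(n+2)).

Check with a_0 = 1, a_1 = -2 (apply the recurrence for n = 0, 1, 2, 3): a_0 = 1, a_1 = -2, a_2 = 2, a_3 = -4/3, a_4 = 2/3, a_5 = -4/15.

a_(n+2) = [-5 (n+1) a_(n+1) - 6 a_n] / ((n+1)(n+2)); check: a_0 = 1, a_1 = -2, a_2 = 2, a_3 = -4/3, a_4 = 2/3, a_5 = -4/15


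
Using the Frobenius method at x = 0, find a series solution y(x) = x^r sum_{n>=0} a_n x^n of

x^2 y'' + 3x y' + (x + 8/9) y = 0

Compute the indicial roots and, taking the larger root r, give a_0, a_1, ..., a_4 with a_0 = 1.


Write in Frobenius form y'' + (p(x)/x) y' + (q(x)/x^2) y = 0:
  p(x) = 3,  q(x) = x + 8/9.
Indicial equation: r(r-1) + (3) r + (8/9) = 0 -> roots r_1 = -2/3, r_2 = -4/3.
Take r = r_1 = -2/3. Let y(x) = x^r sum_{n>=0} a_n x^n with a_0 = 1.
Substitute y = x^r sum a_n x^n and match x^{r+n}. The recurrence is
  D(n) a_n + 1 a_{n-1} = 0,  where D(n) = (r+n)(r+n-1) + (3)(r+n) + (8/9).
  a_n = -1 / D(n) * a_{n-1}.
Since the indicial polynomial factors as (r - r_1)(r - r_2), D(n) = (r_1 + n - r_1)(r_1 + n - r_2) = n(n + 2/3).
Evaluating step by step (a_0 = 1):
  n = 1: D(1) = 1(1 + 2/3) = 5/3; numerator = -1(1) = -1; a_1 = (-1)/(5/3) = -3/5
  n = 2: D(2) = 2(2 + 2/3) = 16/3; numerator = -1(-3/5) = 3/5; a_2 = (3/5)/(16/3) = 9/80
  n = 3: D(3) = 3(3 + 2/3) = 11; numerator = -1(9/80) = -9/80; a_3 = (-9/80)/(11) = -9/880
  n = 4: D(4) = 4(4 + 2/3) = 56/3; numerator = -1(-9/880) = 9/880; a_4 = (9/880)/(56/3) = 27/49280

r = -2/3; a_0 = 1; a_1 = -3/5; a_2 = 9/80; a_3 = -9/880; a_4 = 27/49280


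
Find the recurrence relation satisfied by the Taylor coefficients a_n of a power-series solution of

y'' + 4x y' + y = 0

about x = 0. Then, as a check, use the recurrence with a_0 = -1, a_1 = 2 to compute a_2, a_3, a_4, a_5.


Substitute y = sum_n a_n x^n.
y''(x) has coefficient (n+2)(n+1) a_{n+2} at x^n;
4 x y'(x) has coefficient 4 n a_n at x^n (shift);
y(x) has coefficient 1 a_n at x^n.
Matching x^n: (n+2)(n+1) a_{n+2} + (4n + 1) a_n = 0.
Thus a_{n+2} = (-4n - 1) / ((n+1)(n+2)) * a_n.

Check with a_0 = -1, a_1 = 2 (apply the recurrence for n = 0, 1, 2, 3): a_0 = -1, a_1 = 2, a_2 = 1/2, a_3 = -5/3, a_4 = -3/8, a_5 = 13/12.

a_(n+2) = (-4n - 1) / ((n+1)(n+2)) * a_n; check: a_0 = -1, a_1 = 2, a_2 = 1/2, a_3 = -5/3, a_4 = -3/8, a_5 = 13/12


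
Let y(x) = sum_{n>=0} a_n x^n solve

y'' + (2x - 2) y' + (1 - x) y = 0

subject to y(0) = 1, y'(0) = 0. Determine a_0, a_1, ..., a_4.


Ansatz: y(x) = sum_{n>=0} a_n x^n, so y'(x) = sum_{n>=1} n a_n x^(n-1) and y''(x) = sum_{n>=2} n(n-1) a_n x^(n-2).
Substitute into P(x) y'' + Q(x) y' + R(x) y = 0 with P(x) = 1, Q(x) = 2x - 2, R(x) = 1 - x, and match powers of x.
Initial conditions: a_0 = 1, a_1 = 0.
Setting the coefficient of each power of x to zero and solving order by order (substituting the coefficients already found):
  x^0: 2 a_2 - 2 a_1 + a_0 = 0  ->  2 a_2 = 2 a_1 - a_0 = -1  ->  a_2 = -1/2
  x^1: 6 a_3 - 4 a_2 + 3 a_1 - a_0 = 0  ->  6 a_3 = 4 a_2 - 3 a_1 + a_0 = -1  ->  a_3 = -1/6
  x^2: 12 a_4 - 6 a_3 + 5 a_2 - a_1 = 0  ->  12 a_4 = 6 a_3 - 5 a_2 + a_1 = 3/2  ->  a_4 = 1/8
Truncated series: y(x) = 1 - (1/2) x^2 - (1/6) x^3 + (1/8) x^4 + O(x^5).

a_0 = 1; a_1 = 0; a_2 = -1/2; a_3 = -1/6; a_4 = 1/8


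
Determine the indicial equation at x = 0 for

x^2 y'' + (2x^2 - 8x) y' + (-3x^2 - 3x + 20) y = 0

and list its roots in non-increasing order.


Divide by x^2 to reach normal form y'' + P_1(x) y' + P_2(x) y = 0 with P_1(x) = 2 - 8/x and P_2(x) = -3 - 3/x + 20/x^2.
x = 0 is a singular point because the y'-coefficient 2 - 8/x has a pole at x = 0 and the y-coefficient -3 - 3/x + 20/x^2 has a pole at x = 0.
It is a regular singular point because x P_1(x) = p(x) = 2x - 8 and x^2 P_2(x) = q(x) = -3x^2 - 3x + 20 are polynomials, hence analytic at x = 0.
p(0) = -8,  q(0) = 20.
Indicial equation: r(r-1) + p(0) r + q(0) = 0, i.e. r^2 + (p(0) - 1) r + q(0) = 0, i.e. r^2 - 9 r + 20 = 0.
Discriminant: (-9)^2 - 4(20) = 1, so r = (9 ± 1)/2.
Solving: r_1 = 5, r_2 = 4.

indicial: r^2 - 9 r + 20 = 0; roots r_1 = 5, r_2 = 4
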